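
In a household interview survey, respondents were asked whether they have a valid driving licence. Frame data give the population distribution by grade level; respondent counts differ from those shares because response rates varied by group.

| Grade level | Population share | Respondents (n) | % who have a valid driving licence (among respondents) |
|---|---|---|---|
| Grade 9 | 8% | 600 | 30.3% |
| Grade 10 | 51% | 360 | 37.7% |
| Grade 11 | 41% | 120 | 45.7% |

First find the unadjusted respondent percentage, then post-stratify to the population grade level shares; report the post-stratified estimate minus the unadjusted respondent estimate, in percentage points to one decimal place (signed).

Unadjusted (pooled respondent) estimate weights by respondent counts:
  (600/1080)×30.3 + (360/1080)×37.7 + (120/1080)×45.7 = 34.4778%
Post-stratified estimate weights by population shares:
  0.08×30.3 + 0.51×37.7 + 0.41×45.7 = 40.388%
Difference = 40.388 − 34.4778 = 5.9102 pp.

+5.9 percentage points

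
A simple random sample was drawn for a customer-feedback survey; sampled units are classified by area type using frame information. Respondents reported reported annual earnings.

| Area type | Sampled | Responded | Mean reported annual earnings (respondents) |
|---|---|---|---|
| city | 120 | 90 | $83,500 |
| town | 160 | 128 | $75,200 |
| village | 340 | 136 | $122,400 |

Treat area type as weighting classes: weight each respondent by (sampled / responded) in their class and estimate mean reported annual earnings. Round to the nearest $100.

$102,700

Class response rates: city 90/120 = 75%, town 128/160 = 80%, village 136/340 = 40%.
With weight = n_sampled/n_responded per class, the weighted class total is n_sampled:
  city: 120 × 83,500 = 10,020,000
  town: 160 × 75,200 = 12,032,000
  village: 340 × 122,400 = 41,616,000
Adjusted estimate = 63,668,000 / 620 = 102690 → $102,700.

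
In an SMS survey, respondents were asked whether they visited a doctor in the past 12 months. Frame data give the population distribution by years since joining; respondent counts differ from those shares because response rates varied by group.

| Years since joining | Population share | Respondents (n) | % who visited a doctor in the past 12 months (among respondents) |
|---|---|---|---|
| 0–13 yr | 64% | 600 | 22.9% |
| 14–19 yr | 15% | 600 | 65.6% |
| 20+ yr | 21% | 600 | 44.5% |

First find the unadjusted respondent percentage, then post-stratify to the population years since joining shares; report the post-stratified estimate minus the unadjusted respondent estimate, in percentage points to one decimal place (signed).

Without adjustment, the pooled respondent share is:
  (600/1800)×22.9 + (600/1800)×65.6 + (600/1800)×44.5 = 44.3333%
Post-stratified estimate weights by population shares:
  0.64×22.9 + 0.15×65.6 + 0.21×44.5 = 33.841%
Difference = 33.841 − 44.3333 = -10.4923 pp.

-10.5 percentage points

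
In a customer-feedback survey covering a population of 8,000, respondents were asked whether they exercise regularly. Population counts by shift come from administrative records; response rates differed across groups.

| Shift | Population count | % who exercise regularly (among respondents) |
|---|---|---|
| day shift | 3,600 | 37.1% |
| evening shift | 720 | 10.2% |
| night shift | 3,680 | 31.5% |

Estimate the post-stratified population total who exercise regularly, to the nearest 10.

2,570

Estimated count per cell = population count × respondent percentage:
  day shift: 3,600 × 37.1% = 1335.6
  evening shift: 720 × 10.2% = 73.44
  night shift: 3,680 × 31.5% = 1159.2
Estimated total = 2568.24 → 2,570.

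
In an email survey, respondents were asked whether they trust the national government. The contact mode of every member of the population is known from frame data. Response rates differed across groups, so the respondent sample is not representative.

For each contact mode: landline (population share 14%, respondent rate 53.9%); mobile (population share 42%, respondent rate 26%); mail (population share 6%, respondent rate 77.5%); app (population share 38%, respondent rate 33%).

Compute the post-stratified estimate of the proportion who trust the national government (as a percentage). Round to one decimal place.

35.7%

Post-stratification weights by population share, not respondent share:
  landline: 0.14 × 53.9 = 7.546
  mobile: 0.42 × 26 = 10.92
  mail: 0.06 × 77.5 = 4.65
  app: 0.38 × 33 = 12.54
Post-stratified estimate = 35.656 → 35.7%.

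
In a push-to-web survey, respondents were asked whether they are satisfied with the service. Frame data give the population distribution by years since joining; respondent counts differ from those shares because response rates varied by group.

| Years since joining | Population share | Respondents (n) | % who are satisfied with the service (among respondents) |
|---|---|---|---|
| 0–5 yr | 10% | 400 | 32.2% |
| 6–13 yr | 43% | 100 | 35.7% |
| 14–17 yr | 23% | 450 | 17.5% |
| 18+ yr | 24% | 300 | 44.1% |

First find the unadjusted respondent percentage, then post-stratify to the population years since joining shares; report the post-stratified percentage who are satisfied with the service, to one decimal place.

33.2%

Unadjusted (pooled respondent) estimate weights by respondent counts:
  (400/1250)×32.2 + (100/1250)×35.7 + (450/1250)×17.5 + (300/1250)×44.1 = 30.044%
Post-stratified estimate weights by population shares:
  0.1×32.2 + 0.43×35.7 + 0.23×17.5 + 0.24×44.1 = 33.18%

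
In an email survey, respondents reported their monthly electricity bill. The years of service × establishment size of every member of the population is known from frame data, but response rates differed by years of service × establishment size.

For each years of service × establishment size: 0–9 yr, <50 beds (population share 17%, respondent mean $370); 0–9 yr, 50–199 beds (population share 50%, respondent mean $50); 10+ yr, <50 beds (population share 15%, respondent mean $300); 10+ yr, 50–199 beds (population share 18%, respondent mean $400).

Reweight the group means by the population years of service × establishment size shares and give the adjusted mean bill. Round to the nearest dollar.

Post-stratification weights by population share, not respondent share:
  0–9 yr, <50 beds: 0.17 × 370 = 62.9
  0–9 yr, 50–199 beds: 0.5 × 50 = 25
  10+ yr, <50 beds: 0.15 × 300 = 45
  10+ yr, 50–199 beds: 0.18 × 400 = 72
Post-stratified estimate = 204.9 → $205.

$205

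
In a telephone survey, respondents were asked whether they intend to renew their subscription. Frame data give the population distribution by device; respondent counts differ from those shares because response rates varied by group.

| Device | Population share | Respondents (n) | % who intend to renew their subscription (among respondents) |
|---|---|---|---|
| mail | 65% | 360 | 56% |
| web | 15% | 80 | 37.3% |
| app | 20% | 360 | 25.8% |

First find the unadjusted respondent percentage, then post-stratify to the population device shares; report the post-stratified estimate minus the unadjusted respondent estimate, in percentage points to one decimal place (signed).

+6.6 percentage points

Without adjustment, the pooled respondent share is:
  (360/800)×56 + (80/800)×37.3 + (360/800)×25.8 = 40.54%
Reweighting by population device shares:
  0.65×56 + 0.15×37.3 + 0.2×25.8 = 47.155%
Difference = 47.155 − 40.54 = 6.615 pp.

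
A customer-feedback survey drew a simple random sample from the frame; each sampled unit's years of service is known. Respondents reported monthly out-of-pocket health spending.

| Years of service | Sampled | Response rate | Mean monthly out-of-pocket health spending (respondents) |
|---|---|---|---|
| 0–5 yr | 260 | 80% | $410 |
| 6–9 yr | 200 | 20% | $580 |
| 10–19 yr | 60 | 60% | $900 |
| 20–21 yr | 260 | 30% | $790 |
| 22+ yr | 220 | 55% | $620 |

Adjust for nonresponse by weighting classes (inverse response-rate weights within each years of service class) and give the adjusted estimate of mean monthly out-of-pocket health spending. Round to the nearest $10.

Each respondent's weight = sampled/responded in their class; summing within a class gives n_sampled, so:
  0–5 yr: 260 × 410 = 106,600
  6–9 yr: 200 × 580 = 116,000
  10–19 yr: 60 × 900 = 54,000
  20–21 yr: 260 × 790 = 205,400
  22+ yr: 220 × 620 = 136,400
Adjusted estimate = 618,400 / 1,000 = 618.4 → $620.

$620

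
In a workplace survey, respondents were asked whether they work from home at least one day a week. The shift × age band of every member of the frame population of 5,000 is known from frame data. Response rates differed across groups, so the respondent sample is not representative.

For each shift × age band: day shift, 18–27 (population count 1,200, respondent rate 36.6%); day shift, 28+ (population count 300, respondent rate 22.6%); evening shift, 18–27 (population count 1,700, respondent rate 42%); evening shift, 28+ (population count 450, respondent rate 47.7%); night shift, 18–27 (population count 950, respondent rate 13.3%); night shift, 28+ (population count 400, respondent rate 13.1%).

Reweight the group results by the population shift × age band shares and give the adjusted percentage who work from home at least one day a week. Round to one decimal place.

Weight each group's respondent value by its population share:
  day shift, 18–27: (1,200/5,000) × 36.6 = 8.784
  day shift, 28+: (300/5,000) × 22.6 = 1.356
  evening shift, 18–27: (1,700/5,000) × 42 = 14.28
  evening shift, 28+: (450/5,000) × 47.7 = 4.293
  night shift, 18–27: (950/5,000) × 13.3 = 2.527
  night shift, 28+: (400/5,000) × 13.1 = 1.048
Post-stratified estimate = 32.288 → 32.3%.

32.3%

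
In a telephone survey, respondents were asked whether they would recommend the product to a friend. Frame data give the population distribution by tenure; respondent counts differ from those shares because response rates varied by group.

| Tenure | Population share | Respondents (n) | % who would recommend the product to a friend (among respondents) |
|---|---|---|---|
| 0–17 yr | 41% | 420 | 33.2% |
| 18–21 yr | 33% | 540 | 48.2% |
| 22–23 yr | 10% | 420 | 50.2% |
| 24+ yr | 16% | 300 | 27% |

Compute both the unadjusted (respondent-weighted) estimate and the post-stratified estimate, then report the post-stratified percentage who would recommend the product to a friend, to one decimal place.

Naive respondent-only estimate (weights = respondent counts):
  (420/1680)×33.2 + (540/1680)×48.2 + (420/1680)×50.2 + (300/1680)×27 = 41.1643%
Post-stratified estimate weights by population shares:
  0.41×33.2 + 0.33×48.2 + 0.1×50.2 + 0.16×27 = 38.858%

38.9%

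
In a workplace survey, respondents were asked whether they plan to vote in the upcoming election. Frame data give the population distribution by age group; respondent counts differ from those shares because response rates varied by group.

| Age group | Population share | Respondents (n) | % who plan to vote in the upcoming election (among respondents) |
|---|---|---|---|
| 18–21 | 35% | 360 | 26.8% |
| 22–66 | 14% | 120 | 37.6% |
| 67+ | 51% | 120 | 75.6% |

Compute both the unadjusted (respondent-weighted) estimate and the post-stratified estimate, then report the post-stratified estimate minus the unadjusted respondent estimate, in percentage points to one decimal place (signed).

+14.5 percentage points

Naive respondent-only estimate (weights = respondent counts):
  (360/600)×26.8 + (120/600)×37.6 + (120/600)×75.6 = 38.72%
Reweighting by population age group shares:
  0.35×26.8 + 0.14×37.6 + 0.51×75.6 = 53.2%
Difference = 53.2 − 38.72 = 14.48 pp.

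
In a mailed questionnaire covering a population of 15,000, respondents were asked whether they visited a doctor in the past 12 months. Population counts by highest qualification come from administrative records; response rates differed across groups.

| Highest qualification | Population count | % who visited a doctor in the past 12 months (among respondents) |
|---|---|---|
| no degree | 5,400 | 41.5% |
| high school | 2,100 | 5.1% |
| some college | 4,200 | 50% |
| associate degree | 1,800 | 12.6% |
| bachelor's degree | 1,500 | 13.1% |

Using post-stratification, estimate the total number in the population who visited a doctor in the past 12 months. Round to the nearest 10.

4,870

Each cell contributes its population count × the respondent rate:
  no degree: 5,400 × 41.5% = 2241
  high school: 2,100 × 5.1% = 107.1
  some college: 4,200 × 50% = 2100
  associate degree: 1,800 × 12.6% = 226.8
  bachelor's degree: 1,500 × 13.1% = 196.5
Estimated total = 4871.4 → 4,870.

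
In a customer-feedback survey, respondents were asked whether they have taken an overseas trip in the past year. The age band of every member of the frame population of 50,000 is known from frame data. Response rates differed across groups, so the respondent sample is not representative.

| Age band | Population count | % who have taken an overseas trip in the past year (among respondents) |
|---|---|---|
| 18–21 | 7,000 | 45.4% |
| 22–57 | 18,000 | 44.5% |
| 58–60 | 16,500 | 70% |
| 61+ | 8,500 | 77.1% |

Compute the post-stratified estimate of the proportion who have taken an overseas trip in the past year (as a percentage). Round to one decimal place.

58.6%

Reweight to the known age band distribution:
  18–21: (7,000/50,000) × 45.4 = 6.356
  22–57: (18,000/50,000) × 44.5 = 16.02
  58–60: (16,500/50,000) × 70 = 23.1
  61+: (8,500/50,000) × 77.1 = 13.107
Post-stratified estimate = 58.583 → 58.6%.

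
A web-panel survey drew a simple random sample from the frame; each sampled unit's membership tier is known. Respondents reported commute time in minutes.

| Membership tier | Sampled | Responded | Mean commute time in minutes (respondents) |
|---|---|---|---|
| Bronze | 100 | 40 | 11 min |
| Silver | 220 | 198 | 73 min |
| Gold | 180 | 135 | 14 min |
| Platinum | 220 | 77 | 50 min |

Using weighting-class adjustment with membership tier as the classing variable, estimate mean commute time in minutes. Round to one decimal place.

42.6

Response rates by class: Bronze 40/100 = 40%, Silver 198/220 = 90%, Gold 135/180 = 75%, Platinum 77/220 = 35%.
With weight = n_sampled/n_responded per class, the weighted class total is n_sampled:
  Bronze: 100 × 11 = 1100
  Silver: 220 × 73 = 16,060
  Gold: 180 × 14 = 2520
  Platinum: 220 × 50 = 11,000
Adjusted estimate = 30,680 / 720 = 42.6111 → 42.6.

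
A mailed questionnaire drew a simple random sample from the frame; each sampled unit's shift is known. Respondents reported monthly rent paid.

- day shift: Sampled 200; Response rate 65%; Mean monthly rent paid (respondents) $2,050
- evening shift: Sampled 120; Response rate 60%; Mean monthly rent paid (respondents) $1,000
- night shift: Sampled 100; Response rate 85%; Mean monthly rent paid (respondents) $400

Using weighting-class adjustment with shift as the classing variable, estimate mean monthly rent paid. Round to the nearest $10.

$1,360

Inverse-response-rate weighting restores each class to its sampled count, so class totals weight by n_sampled:
  day shift: 200 × 2050 = 410,000
  evening shift: 120 × 1000 = 120,000
  night shift: 100 × 400 = 40,000
Adjusted estimate = 570,000 / 420 = 1357.14 → $1,360.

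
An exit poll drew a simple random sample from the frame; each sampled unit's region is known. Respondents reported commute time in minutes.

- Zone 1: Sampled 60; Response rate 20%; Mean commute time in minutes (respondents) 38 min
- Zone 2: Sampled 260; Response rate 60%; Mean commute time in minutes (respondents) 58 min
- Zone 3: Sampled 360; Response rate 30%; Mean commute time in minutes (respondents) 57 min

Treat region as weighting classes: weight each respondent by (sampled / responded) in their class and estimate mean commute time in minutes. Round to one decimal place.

55.7

Each respondent's weight = sampled/responded in their class; summing within a class gives n_sampled, so:
  Zone 1: 60 × 38 = 2280
  Zone 2: 260 × 58 = 15,080
  Zone 3: 360 × 57 = 20,520
Adjusted estimate = 37,880 / 680 = 55.7059 → 55.7.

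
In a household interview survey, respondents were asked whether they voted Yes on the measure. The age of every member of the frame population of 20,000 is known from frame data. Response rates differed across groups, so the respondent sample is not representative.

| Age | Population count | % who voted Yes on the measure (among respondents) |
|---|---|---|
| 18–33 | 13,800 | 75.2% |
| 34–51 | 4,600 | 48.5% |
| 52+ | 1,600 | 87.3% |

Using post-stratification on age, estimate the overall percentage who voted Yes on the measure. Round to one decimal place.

70.0%

Each cell contributes population-share × respondent value:
  18–33: (13,800/20,000) × 75.2 = 51.888
  34–51: (4,600/20,000) × 48.5 = 11.155
  52+: (1,600/20,000) × 87.3 = 6.984
Post-stratified estimate = 70.027 → 70.0%.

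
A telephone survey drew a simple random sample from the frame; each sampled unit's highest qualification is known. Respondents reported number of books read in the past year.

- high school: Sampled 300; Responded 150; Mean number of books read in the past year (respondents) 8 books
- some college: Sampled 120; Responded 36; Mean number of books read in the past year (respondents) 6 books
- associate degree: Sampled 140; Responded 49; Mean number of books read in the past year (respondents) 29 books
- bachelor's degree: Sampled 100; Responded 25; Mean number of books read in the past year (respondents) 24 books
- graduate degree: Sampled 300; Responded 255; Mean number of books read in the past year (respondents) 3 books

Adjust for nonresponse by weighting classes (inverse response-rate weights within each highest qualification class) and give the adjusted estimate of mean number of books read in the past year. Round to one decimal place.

Class response rates: high school 150/300 = 50%, some college 36/120 = 30%, associate degree 49/140 = 35%, bachelor's degree 25/100 = 25%, graduate degree 255/300 = 85%.
With weight = n_sampled/n_responded per class, the weighted class total is n_sampled:
  high school: 300 × 8 = 2400
  some college: 120 × 6 = 720
  associate degree: 140 × 29 = 4060
  bachelor's degree: 100 × 24 = 2400
  graduate degree: 300 × 3 = 900
Adjusted estimate = 10,480 / 960 = 10.9167 → 10.9.

10.9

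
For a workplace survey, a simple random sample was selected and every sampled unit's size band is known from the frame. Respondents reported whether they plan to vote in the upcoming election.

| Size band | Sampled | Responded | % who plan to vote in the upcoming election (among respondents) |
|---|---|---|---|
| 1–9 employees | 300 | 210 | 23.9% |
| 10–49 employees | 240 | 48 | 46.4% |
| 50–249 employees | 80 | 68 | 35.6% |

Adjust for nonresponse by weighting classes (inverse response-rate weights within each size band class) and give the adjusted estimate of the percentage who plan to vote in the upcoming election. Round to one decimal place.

34.1%

Response rates by class: 1–9 employees 210/300 = 70%, 10–49 employees 48/240 = 20%, 50–249 employees 68/80 = 85%.
Each respondent's weight = sampled/responded in their class; summing within a class gives n_sampled, so:
  1–9 employees: 300 × 23.9 = 7170
  10–49 employees: 240 × 46.4 = 11,136
  50–249 employees: 80 × 35.6 = 2848
Adjusted estimate = 21,154 / 620 = 34.1194 → 34.1%.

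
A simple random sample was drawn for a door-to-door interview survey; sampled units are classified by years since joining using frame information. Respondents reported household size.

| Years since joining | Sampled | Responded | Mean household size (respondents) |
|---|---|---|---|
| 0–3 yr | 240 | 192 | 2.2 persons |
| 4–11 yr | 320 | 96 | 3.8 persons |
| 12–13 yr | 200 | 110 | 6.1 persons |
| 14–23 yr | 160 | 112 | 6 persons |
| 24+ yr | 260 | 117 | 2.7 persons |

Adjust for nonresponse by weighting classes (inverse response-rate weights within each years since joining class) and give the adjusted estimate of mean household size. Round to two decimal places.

3.92

Response rates by class: 0–3 yr 192/240 = 80%, 4–11 yr 96/320 = 30%, 12–13 yr 110/200 = 55%, 14–23 yr 112/160 = 70%, 24+ yr 117/260 = 45%.
With weight = n_sampled/n_responded per class, the weighted class total is n_sampled:
  0–3 yr: 240 × 2.2 = 528
  4–11 yr: 320 × 3.8 = 1216
  12–13 yr: 200 × 6.1 = 1220
  14–23 yr: 160 × 6 = 960
  24+ yr: 260 × 2.7 = 702
Adjusted estimate = 4626 / 1,180 = 3.92034 → 3.92.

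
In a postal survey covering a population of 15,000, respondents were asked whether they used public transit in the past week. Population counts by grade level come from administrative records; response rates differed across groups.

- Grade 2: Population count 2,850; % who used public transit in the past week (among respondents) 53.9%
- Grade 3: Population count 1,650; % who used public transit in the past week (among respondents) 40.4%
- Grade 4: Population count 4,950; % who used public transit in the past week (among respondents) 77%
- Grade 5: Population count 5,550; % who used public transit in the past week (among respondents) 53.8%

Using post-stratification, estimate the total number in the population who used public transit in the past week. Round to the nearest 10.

9,000

Apply each group's respondent rate to its population count:
  Grade 2: 2,850 × 53.9% = 1536.15
  Grade 3: 1,650 × 40.4% = 666.6
  Grade 4: 4,950 × 77% = 3811.5
  Grade 5: 5,550 × 53.8% = 2985.9
Estimated total = 9000.15 → 9,000.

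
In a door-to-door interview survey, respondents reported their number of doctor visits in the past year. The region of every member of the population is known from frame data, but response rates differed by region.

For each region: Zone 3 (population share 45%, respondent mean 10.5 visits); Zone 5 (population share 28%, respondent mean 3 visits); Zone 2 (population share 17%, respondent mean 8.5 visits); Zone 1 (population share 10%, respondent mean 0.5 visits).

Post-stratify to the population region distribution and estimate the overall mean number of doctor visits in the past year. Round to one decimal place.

Weight each group's respondent value by its population share:
  Zone 3: 0.45 × 10.5 = 4.725
  Zone 5: 0.28 × 3 = 0.84
  Zone 2: 0.17 × 8.5 = 1.445
  Zone 1: 0.1 × 0.5 = 0.05
Post-stratified estimate = 7.06 → 7.1.

7.1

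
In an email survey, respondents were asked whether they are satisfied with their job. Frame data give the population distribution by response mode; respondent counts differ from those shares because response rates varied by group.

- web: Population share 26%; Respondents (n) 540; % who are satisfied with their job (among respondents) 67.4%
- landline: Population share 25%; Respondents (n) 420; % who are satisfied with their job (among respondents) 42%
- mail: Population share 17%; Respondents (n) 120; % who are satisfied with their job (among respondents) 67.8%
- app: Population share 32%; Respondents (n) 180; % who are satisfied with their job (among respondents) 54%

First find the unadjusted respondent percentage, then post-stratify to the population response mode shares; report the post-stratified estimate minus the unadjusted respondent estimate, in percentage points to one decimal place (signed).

-0.2 percentage points

Naive respondent-only estimate (weights = respondent counts):
  (540/1260)×67.4 + (420/1260)×42 + (120/1260)×67.8 + (180/1260)×54 = 57.0571%
Reweighting by population response mode shares:
  0.26×67.4 + 0.25×42 + 0.17×67.8 + 0.32×54 = 56.83%
Difference = 56.83 − 57.0571 = -0.2271 pp.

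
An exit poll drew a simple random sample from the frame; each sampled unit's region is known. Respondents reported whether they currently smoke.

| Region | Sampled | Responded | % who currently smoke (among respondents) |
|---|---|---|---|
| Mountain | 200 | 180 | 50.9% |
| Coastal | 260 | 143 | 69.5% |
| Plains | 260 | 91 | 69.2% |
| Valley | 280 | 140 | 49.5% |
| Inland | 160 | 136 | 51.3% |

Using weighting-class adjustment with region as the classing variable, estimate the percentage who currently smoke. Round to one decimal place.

58.9%

Class response rates: Mountain 180/200 = 90%, Coastal 143/260 = 55%, Plains 91/260 = 35%, Valley 140/280 = 50%, Inland 136/160 = 85%.
Weighting each respondent by the inverse class response rate inflates each class back to its sampled size, so the class weight is n_sampled:
  Mountain: 200 × 50.9 = 10,180
  Coastal: 260 × 69.5 = 18,070
  Plains: 260 × 69.2 = 17,992
  Valley: 280 × 49.5 = 13,860
  Inland: 160 × 51.3 = 8208
Adjusted estimate = 68,310 / 1,160 = 58.8879 → 58.9%.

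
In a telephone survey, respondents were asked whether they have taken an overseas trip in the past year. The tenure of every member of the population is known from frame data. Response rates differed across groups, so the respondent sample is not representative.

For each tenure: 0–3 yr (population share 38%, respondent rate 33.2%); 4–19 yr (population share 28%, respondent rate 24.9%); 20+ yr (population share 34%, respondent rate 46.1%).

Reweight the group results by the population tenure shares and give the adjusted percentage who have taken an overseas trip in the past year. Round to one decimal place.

35.3%

Each cell contributes population-share × respondent value:
  0–3 yr: 0.38 × 33.2 = 12.616
  4–19 yr: 0.28 × 24.9 = 6.972
  20+ yr: 0.34 × 46.1 = 15.674
Post-stratified estimate = 35.262 → 35.3%.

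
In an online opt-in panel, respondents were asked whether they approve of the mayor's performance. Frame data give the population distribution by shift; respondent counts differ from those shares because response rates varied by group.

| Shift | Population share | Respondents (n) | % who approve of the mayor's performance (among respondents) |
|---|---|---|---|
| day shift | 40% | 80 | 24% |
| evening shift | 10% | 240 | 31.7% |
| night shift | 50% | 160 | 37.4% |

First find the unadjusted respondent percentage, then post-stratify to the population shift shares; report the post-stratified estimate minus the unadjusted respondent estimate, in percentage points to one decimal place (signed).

Without adjustment, the pooled respondent share is:
  (80/480)×24 + (240/480)×31.7 + (160/480)×37.4 = 32.3167%
Post-stratified estimate weights by population shares:
  0.4×24 + 0.1×31.7 + 0.5×37.4 = 31.47%
Difference = 31.47 − 32.3167 = -0.8467 pp.

-0.8 percentage points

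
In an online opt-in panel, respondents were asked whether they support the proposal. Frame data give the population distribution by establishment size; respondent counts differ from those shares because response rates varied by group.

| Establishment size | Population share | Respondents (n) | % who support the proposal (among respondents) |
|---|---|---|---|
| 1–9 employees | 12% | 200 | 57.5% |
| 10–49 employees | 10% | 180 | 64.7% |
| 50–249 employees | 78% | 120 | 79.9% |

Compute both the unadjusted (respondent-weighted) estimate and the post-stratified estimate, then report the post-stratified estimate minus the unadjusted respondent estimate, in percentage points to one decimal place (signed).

Unadjusted (pooled respondent) estimate weights by respondent counts:
  (200/500)×57.5 + (180/500)×64.7 + (120/500)×79.9 = 65.468%
Reweighting by population establishment size shares:
  0.12×57.5 + 0.1×64.7 + 0.78×79.9 = 75.692%
Difference = 75.692 − 65.468 = 10.224 pp.

+10.2 percentage points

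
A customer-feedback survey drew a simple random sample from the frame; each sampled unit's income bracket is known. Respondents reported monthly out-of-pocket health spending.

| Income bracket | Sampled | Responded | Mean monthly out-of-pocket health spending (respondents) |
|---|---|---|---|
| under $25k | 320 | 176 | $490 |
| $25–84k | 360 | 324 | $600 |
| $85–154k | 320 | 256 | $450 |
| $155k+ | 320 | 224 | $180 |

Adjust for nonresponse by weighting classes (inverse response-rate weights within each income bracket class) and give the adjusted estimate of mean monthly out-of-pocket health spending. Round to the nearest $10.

Class response rates: under $25k 176/320 = 55%, $25–84k 324/360 = 90%, $85–154k 256/320 = 80%, $155k+ 224/320 = 70%.
Weighting each respondent by the inverse class response rate inflates each class back to its sampled size, so the class weight is n_sampled:
  under $25k: 320 × 490 = 156,800
  $25–84k: 360 × 600 = 216,000
  $85–154k: 320 × 450 = 144,000
  $155k+: 320 × 180 = 57,600
Adjusted estimate = 574,400 / 1,320 = 435.152 → $440.

$440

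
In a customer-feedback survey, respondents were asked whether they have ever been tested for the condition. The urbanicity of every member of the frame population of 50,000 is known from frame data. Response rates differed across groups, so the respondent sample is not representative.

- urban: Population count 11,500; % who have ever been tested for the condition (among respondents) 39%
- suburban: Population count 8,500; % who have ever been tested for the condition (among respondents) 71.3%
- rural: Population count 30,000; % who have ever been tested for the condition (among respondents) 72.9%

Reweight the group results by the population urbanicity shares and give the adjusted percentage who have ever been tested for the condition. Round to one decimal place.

Reweight to the known urbanicity distribution:
  urban: (11,500/50,000) × 39 = 8.97
  suburban: (8,500/50,000) × 71.3 = 12.121
  rural: (30,000/50,000) × 72.9 = 43.74
Post-stratified estimate = 64.831 → 64.8%.

64.8%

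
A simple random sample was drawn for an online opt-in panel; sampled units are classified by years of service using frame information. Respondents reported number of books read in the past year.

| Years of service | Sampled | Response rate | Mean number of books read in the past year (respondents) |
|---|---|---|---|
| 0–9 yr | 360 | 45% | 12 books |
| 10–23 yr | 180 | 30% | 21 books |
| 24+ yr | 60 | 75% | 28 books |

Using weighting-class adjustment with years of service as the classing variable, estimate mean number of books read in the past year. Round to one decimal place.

16.3

With weight = n_sampled/n_responded per class, the weighted class total is n_sampled:
  0–9 yr: 360 × 12 = 4320
  10–23 yr: 180 × 21 = 3780
  24+ yr: 60 × 28 = 1680
Adjusted estimate = 9780 / 600 = 16.3 → 16.3.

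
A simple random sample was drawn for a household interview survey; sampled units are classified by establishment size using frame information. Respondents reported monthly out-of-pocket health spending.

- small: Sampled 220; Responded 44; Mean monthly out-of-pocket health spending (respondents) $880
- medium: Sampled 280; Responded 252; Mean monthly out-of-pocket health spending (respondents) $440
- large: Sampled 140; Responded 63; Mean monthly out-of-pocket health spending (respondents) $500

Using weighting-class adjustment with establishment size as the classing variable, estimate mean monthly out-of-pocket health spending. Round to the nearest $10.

Response rates by class: small 44/220 = 20%, medium 252/280 = 90%, large 63/140 = 45%.
Inverse-response-rate weighting restores each class to its sampled count, so class totals weight by n_sampled:
  small: 220 × 880 = 193,600
  medium: 280 × 440 = 123,200
  large: 140 × 500 = 70,000
Adjusted estimate = 386,800 / 640 = 604.375 → $600.

$600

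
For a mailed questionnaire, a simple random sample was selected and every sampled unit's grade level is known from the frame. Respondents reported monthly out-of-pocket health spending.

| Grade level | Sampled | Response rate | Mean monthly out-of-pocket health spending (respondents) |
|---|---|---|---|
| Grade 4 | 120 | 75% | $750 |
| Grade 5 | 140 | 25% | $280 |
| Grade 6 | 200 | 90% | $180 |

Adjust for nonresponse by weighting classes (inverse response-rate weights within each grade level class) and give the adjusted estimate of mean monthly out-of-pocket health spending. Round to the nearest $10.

Each respondent's weight = sampled/responded in their class; summing within a class gives n_sampled, so:
  Grade 4: 120 × 750 = 90,000
  Grade 5: 140 × 280 = 39,200
  Grade 6: 200 × 180 = 36,000
Adjusted estimate = 165,200 / 460 = 359.13 → $360.

$360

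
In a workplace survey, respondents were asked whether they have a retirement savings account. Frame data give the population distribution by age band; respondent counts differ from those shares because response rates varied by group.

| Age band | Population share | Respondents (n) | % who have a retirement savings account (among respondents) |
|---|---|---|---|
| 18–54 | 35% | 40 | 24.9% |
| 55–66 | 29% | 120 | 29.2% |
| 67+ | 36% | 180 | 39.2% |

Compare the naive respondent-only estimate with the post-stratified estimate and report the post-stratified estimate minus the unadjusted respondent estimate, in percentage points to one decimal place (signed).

Without adjustment, the pooled respondent share is:
  (40/340)×24.9 + (120/340)×29.2 + (180/340)×39.2 = 33.9882%
Post-stratifying to population shares instead:
  0.35×24.9 + 0.29×29.2 + 0.36×39.2 = 31.295%
Difference = 31.295 − 33.9882 = -2.6932 pp.

-2.7 percentage points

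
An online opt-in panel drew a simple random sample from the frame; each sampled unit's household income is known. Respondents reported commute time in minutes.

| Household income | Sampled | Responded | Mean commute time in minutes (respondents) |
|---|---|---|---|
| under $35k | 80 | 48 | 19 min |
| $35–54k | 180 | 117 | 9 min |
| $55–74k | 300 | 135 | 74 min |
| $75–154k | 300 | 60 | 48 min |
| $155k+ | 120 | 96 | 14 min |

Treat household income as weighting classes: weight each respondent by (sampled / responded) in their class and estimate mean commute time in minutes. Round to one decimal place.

Response rates by class: under $35k 48/80 = 60%, $35–54k 117/180 = 65%, $55–74k 135/300 = 45%, $75–154k 60/300 = 20%, $155k+ 96/120 = 80%.
Each respondent's weight = sampled/responded in their class; summing within a class gives n_sampled, so:
  under $35k: 80 × 19 = 1520
  $35–54k: 180 × 9 = 1620
  $55–74k: 300 × 74 = 22,200
  $75–154k: 300 × 48 = 14,400
  $155k+: 120 × 14 = 1680
Adjusted estimate = 41,420 / 980 = 42.2653 → 42.3.

42.3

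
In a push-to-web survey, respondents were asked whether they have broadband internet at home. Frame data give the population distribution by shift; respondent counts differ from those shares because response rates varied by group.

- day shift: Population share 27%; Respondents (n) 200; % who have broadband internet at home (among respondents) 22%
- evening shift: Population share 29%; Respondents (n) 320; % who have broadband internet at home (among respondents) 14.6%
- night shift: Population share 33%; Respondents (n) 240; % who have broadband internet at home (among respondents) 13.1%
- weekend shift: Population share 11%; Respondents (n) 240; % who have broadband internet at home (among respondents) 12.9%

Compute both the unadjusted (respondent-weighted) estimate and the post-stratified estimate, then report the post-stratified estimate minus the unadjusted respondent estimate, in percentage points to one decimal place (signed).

Naive respondent-only estimate (weights = respondent counts):
  (200/1000)×22 + (320/1000)×14.6 + (240/1000)×13.1 + (240/1000)×12.9 = 15.312%
Post-stratified estimate weights by population shares:
  0.27×22 + 0.29×14.6 + 0.33×13.1 + 0.11×12.9 = 15.916%
Difference = 15.916 − 15.312 = 0.604 pp.

+0.6 percentage points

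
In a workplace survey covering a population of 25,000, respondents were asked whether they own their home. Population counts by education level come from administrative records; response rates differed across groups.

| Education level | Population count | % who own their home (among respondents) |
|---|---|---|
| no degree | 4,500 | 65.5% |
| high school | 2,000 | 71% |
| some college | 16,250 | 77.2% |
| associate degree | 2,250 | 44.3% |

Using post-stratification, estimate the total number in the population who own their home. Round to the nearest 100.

Apply each group's respondent rate to its population count:
  no degree: 4,500 × 65.5% = 2947.5
  high school: 2,000 × 71% = 1420
  some college: 16,250 × 77.2% = 12,545
  associate degree: 2,250 × 44.3% = 996.75
Estimated total = 17909.2 → 17,900.

17,900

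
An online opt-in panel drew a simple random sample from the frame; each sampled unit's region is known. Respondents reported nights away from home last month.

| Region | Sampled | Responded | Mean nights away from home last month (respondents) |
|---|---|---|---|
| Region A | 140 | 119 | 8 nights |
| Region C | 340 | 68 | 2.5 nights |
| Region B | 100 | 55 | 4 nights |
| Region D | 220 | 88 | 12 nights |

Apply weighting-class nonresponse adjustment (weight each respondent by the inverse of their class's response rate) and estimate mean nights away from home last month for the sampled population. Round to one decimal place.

Class response rates: Region A 119/140 = 85%, Region C 68/340 = 20%, Region B 55/100 = 55%, Region D 88/220 = 40%.
Weighting each respondent by the inverse class response rate inflates each class back to its sampled size, so the class weight is n_sampled:
  Region A: 140 × 8 = 1120
  Region C: 340 × 2.5 = 850
  Region B: 100 × 4 = 400
  Region D: 220 × 12 = 2640
Adjusted estimate = 5010 / 800 = 6.2625 → 6.3.

6.3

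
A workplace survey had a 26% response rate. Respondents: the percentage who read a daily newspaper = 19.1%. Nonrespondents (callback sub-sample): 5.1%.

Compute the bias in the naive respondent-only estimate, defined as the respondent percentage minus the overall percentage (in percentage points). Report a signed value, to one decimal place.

+10.4 percentage points

Nonresponse fraction = 1 − 0.26 = 0.74.
Bias = (nonresponse fraction) × (respondent percentage − nonrespondent percentage)
     = 0.74 × (19.1 − 5.1) = 0.74 × 14 = 10.36.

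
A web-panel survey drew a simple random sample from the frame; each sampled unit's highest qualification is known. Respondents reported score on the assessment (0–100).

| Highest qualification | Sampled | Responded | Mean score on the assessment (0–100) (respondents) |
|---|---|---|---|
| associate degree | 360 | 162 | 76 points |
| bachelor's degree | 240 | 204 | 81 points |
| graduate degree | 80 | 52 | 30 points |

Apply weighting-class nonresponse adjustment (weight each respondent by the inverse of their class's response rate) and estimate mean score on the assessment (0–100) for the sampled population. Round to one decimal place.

72.4

Response rates by class: associate degree 162/360 = 45%, bachelor's degree 204/240 = 85%, graduate degree 52/80 = 65%.
Weighting each respondent by the inverse class response rate inflates each class back to its sampled size, so the class weight is n_sampled:
  associate degree: 360 × 76 = 27,360
  bachelor's degree: 240 × 81 = 19,440
  graduate degree: 80 × 30 = 2400
Adjusted estimate = 49,200 / 680 = 72.3529 → 72.4.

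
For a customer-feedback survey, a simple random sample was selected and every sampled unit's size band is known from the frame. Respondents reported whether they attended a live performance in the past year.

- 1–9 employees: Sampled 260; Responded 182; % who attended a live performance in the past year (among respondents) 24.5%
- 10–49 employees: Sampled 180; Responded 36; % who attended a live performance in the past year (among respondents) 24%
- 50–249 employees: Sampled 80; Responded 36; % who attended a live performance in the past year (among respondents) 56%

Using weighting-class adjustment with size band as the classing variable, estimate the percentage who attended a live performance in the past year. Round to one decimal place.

29.2%

Response rates by class: 1–9 employees 182/260 = 70%, 10–49 employees 36/180 = 20%, 50–249 employees 36/80 = 45%.
Each respondent's weight = sampled/responded in their class; summing within a class gives n_sampled, so:
  1–9 employees: 260 × 24.5 = 6370
  10–49 employees: 180 × 24 = 4320
  50–249 employees: 80 × 56 = 4480
Adjusted estimate = 15,170 / 520 = 29.1731 → 29.2%.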